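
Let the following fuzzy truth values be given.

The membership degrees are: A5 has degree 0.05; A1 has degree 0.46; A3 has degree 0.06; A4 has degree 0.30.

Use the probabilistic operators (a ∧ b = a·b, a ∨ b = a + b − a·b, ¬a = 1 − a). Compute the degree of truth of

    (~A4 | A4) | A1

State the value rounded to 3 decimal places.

~A4 = 1 − 0.3000 = 0.7000
~A4 | A4 = a + b − a·b on (0.7000, 0.3000) = 0.7900
(~A4 | A4) | A1 = a + b − a·b on (0.7900, 0.4600) = 0.8866

0.887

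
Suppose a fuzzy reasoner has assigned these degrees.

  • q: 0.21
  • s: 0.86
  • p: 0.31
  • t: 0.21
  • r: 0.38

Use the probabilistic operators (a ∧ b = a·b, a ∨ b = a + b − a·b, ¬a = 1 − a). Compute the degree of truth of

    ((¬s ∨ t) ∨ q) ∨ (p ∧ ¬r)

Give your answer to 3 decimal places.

¬s = 1 − 0.8600 = 0.1400
¬s ∨ t = a + b − a·b on (0.1400, 0.2100) = 0.3206
(¬s ∨ t) ∨ q = a + b − a·b on (0.3206, 0.2100) = 0.4633
¬r = 1 − 0.3800 = 0.6200
p ∧ ¬r = a·b on (0.3100, 0.6200) = 0.1922
((¬s ∨ t) ∨ q) ∨ (p ∧ ¬r) = a + b − a·b on (0.4633, 0.1922) = 0.5664

0.566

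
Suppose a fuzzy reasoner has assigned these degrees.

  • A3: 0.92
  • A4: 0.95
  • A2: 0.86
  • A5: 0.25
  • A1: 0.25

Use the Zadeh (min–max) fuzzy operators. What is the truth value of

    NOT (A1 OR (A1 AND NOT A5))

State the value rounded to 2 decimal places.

0.75

NOT A5 = 1 − 0.25 = 0.75
A1 AND NOT A5 = min(a, b) on (0.25, 0.75) = 0.25
A1 OR (A1 AND NOT A5) = max(a, b) on (0.25, 0.25) = 0.25
NOT (A1 OR (A1 AND NOT A5)) = 1 − 0.25 = 0.75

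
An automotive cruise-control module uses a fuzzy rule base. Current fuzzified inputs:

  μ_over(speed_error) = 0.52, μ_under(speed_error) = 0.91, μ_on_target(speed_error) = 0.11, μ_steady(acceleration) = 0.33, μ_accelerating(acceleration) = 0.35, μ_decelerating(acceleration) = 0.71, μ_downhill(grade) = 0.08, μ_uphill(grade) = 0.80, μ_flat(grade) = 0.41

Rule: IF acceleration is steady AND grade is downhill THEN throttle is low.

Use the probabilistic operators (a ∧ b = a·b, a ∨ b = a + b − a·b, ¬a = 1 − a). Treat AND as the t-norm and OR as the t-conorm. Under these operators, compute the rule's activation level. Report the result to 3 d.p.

firing strength: steady=0.33, downhill=0.08; AND[a·b] → w = 0.0264

0.026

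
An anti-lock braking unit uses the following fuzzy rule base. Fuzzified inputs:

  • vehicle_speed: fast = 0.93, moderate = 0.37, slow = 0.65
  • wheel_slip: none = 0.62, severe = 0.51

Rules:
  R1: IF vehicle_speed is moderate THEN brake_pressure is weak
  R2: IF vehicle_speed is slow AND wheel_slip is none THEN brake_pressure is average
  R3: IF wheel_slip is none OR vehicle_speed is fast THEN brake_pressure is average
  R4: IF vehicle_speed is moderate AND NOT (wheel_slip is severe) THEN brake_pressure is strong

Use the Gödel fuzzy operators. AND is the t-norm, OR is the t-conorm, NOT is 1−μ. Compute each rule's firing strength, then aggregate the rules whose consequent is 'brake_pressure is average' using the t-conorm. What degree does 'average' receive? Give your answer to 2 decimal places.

R1: moderate=0.37 → w = 0.37
R2: slow=0.65, none=0.62; AND[min(a, b)] → w = 0.62
R3: none=0.62, fast=0.93; OR[max(a, b)] → w = 0.93
R4: moderate=0.37, ¬severe=1−0.51=0.49; AND[min(a, b)] → w = 0.37
Rules with consequent 'average': {R2, R3} → strengths 0.62, 0.93
Aggregate via t-conorm [max(a, b)]: 0.93

0.93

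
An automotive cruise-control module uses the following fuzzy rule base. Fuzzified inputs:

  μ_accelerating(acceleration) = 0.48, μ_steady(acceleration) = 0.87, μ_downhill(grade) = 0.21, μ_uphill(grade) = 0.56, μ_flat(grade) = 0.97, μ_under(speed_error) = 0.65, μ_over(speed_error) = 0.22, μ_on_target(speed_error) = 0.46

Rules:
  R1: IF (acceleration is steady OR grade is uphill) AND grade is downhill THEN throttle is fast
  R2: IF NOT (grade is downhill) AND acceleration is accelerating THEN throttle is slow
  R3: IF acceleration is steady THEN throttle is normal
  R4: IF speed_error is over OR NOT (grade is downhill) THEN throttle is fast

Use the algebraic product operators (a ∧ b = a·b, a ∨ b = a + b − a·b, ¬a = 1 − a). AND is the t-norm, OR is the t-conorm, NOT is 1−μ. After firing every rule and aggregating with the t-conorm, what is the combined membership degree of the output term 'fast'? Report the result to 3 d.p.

R1: (steady=0.87 OR uphill=0.56) = 0.9428; AND[a·b] with downhill=0.21 → w = 0.1980
R2: ¬downhill=1−0.21=0.79, accelerating=0.48; AND[a·b] → w = 0.3792
R3: steady=0.87 → w = 0.8700
R4: over=0.22, ¬downhill=1−0.21=0.79; OR[a + b − a·b] → w = 0.8362
Rules with consequent 'fast': {R1, R4} → strengths 0.1980, 0.8362
Aggregate via t-conorm [a + b − a·b]: 0.8686

0.869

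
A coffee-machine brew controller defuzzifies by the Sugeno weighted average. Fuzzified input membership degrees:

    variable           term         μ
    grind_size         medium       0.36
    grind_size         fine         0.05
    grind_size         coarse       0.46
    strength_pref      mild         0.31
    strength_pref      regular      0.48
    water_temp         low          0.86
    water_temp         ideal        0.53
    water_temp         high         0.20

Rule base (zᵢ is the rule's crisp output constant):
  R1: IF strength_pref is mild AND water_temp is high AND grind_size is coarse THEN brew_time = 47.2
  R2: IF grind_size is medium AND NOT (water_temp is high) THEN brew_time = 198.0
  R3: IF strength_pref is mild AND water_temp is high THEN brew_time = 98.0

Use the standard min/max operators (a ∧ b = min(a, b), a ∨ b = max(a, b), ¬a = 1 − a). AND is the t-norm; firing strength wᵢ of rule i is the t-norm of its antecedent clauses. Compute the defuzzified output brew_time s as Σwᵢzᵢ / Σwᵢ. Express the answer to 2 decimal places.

132.00

R1 (z=47.2): mild=0.31, high=0.20, coarse=0.46; AND[min(a, b)] → w = 0.20
R2 (z=198.0): medium=0.36, ¬high=1−0.20=0.80; AND[min(a, b)] → w = 0.36
R3 (z=98.0): mild=0.31, high=0.20; AND[min(a, b)] → w = 0.20
Weighted average = (0.20·47.2 + 0.36·198.0 + 0.20·98.0) / (0.20 + 0.36 + 0.20)
  = 100.3200 / 0.7600 = 132.00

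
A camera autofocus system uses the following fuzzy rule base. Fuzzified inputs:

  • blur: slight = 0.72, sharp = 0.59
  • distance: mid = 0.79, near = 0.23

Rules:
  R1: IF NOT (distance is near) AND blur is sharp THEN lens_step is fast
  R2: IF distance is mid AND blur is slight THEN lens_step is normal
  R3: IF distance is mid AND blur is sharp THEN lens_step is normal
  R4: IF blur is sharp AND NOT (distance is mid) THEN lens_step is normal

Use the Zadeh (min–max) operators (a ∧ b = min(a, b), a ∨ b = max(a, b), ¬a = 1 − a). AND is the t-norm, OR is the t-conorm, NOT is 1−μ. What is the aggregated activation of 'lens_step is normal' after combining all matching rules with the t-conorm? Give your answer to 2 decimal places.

0.72

R1: ¬near=1−0.23=0.77, sharp=0.59; AND[min(a, b)] → w = 0.59
R2: mid=0.79, slight=0.72; AND[min(a, b)] → w = 0.72
R3: mid=0.79, sharp=0.59; AND[min(a, b)] → w = 0.59
R4: sharp=0.59, ¬mid=1−0.79=0.21; AND[min(a, b)] → w = 0.21
Rules with consequent 'normal': {R2, R3, R4} → strengths 0.72, 0.59, 0.21
Aggregate via t-conorm [max(a, b)]: 0.72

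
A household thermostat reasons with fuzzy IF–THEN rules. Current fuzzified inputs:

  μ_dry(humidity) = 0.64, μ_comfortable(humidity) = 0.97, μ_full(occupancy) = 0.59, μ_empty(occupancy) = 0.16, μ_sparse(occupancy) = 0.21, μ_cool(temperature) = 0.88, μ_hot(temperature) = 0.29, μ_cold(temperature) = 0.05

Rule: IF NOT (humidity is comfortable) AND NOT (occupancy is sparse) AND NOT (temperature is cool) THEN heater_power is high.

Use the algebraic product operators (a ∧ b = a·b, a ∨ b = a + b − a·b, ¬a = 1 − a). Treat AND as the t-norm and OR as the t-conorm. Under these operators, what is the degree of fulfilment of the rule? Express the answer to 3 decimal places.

firing strength: ¬comfortable=1−0.97=0.03, ¬sparse=1−0.21=0.79, ¬cool=1−0.88=0.12; AND[a·b] → w = 0.0028

0.003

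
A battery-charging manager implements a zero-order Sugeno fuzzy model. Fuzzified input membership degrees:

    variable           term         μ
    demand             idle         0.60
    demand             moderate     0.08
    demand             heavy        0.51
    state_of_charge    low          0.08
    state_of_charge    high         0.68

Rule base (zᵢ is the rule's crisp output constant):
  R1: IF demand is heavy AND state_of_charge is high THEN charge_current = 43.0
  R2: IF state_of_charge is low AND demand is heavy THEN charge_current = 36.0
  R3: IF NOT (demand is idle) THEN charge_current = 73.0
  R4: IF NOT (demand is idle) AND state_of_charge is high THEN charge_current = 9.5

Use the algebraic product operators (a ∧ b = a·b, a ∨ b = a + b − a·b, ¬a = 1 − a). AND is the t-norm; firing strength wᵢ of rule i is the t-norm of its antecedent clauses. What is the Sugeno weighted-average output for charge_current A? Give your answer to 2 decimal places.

45.46

R1 (z=43.0): heavy=0.51, high=0.68; AND[a·b] → w = 0.3468
R2 (z=36.0): low=0.08, heavy=0.51; AND[a·b] → w = 0.0408
R3 (z=73.0): ¬idle=1−0.60=0.40 → w = 0.4000
R4 (z=9.5): ¬idle=1−0.60=0.40, high=0.68; AND[a·b] → w = 0.2720
Weighted average = (0.3468·43.0 + 0.0408·36.0 + 0.4000·73.0 + 0.2720·9.5) / (0.3468 + 0.0408 + 0.4000 + 0.2720)
  = 48.1652 / 1.0596 = 45.46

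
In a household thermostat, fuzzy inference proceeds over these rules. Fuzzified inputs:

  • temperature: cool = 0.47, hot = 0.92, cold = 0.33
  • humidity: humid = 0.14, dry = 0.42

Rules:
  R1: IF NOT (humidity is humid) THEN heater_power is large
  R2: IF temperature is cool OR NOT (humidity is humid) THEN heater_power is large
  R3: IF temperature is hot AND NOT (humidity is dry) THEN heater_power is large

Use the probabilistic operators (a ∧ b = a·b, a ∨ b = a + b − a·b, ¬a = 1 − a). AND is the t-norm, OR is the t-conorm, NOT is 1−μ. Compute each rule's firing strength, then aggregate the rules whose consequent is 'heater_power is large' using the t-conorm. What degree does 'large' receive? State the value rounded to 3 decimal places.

0.995

R1: ¬humid=1−0.14=0.86 → w = 0.8600
R2: cool=0.47, ¬humid=1−0.14=0.86; OR[a + b − a·b] → w = 0.9258
R3: hot=0.92, ¬dry=1−0.42=0.58; AND[a·b] → w = 0.5336
Rules with consequent 'large': {R1, R2, R3} → strengths 0.8600, 0.9258, 0.5336
Aggregate via t-conorm [a + b − a·b]: 0.9952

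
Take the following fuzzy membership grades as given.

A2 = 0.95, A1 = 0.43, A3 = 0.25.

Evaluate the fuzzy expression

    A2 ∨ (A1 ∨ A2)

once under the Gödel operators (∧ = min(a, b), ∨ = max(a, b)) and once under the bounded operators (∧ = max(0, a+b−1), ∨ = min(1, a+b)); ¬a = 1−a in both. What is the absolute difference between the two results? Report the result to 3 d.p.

0.050

Under Gödel:
  A1 ∨ A2 = max(a, b) on (0.43, 0.95) = 0.95
  A2 ∨ (A1 ∨ A2) = max(a, b) on (0.95, 0.95) = 0.95
  → value = 0.9500
Under bounded:
  A1 ∨ A2 = min(1, a+b) on (0.43, 0.95) = 1.00
  A2 ∨ (A1 ∨ A2) = min(1, a+b) on (0.95, 1.00) = 1.00
  → value = 1.0000
|0.9500 − 1.0000| = 0.050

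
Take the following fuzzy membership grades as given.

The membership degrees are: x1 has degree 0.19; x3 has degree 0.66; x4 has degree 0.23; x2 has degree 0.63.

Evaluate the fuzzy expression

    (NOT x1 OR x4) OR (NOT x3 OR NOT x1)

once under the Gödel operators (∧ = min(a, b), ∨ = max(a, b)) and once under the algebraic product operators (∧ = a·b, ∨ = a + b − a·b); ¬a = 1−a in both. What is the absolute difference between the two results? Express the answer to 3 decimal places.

Under Gödel:
  NOT x1 = 1 − 0.19 = 0.81
  NOT x1 OR x4 = max(a, b) on (0.81, 0.23) = 0.81
  NOT x3 = 1 − 0.66 = 0.34
  NOT x1 = 1 − 0.19 = 0.81
  NOT x3 OR NOT x1 = max(a, b) on (0.34, 0.81) = 0.81
  (NOT x1 OR x4) OR (NOT x3 OR NOT x1) = max(a, b) on (0.81, 0.81) = 0.81
  → value = 0.8100
Under algebraic product:
  NOT x1 = 1 − 0.1900 = 0.8100
  NOT x1 OR x4 = a + b − a·b on (0.8100, 0.2300) = 0.8537
  NOT x3 = 1 − 0.6600 = 0.3400
  NOT x1 = 1 − 0.1900 = 0.8100
  NOT x3 OR NOT x1 = a + b − a·b on (0.3400, 0.8100) = 0.8746
  (NOT x1 OR x4) OR (NOT x3 OR NOT x1) = a + b − a·b on (0.8537, 0.8746) = 0.9817
  → value = 0.9817
|0.8100 − 0.9817| = 0.172

0.172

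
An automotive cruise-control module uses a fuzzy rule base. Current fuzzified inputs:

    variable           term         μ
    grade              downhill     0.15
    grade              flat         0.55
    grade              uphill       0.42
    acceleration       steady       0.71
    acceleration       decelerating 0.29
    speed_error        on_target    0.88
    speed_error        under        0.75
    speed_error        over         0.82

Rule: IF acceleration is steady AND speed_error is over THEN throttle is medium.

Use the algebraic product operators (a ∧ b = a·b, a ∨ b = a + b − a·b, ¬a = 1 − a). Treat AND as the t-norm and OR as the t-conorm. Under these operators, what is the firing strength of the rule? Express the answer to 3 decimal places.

0.582

firing strength: steady=0.71, over=0.82; AND[a·b] → w = 0.5822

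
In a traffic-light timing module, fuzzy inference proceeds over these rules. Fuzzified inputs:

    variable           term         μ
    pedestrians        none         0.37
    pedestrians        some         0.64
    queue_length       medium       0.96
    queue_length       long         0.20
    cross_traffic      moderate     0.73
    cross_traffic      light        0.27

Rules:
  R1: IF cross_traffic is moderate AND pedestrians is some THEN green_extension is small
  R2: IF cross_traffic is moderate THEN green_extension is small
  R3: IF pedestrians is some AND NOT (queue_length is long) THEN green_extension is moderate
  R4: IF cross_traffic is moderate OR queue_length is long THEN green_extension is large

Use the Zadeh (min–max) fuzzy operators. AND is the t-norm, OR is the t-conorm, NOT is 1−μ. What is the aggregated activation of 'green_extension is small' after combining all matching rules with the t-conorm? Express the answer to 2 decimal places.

0.73

R1: moderate=0.73, some=0.64; AND[min(a, b)] → w = 0.64
R2: moderate=0.73 → w = 0.73
R3: some=0.64, ¬long=1−0.20=0.80; AND[min(a, b)] → w = 0.64
R4: moderate=0.73, long=0.20; OR[max(a, b)] → w = 0.73
Rules with consequent 'small': {R1, R2} → strengths 0.64, 0.73
Aggregate via t-conorm [max(a, b)]: 0.73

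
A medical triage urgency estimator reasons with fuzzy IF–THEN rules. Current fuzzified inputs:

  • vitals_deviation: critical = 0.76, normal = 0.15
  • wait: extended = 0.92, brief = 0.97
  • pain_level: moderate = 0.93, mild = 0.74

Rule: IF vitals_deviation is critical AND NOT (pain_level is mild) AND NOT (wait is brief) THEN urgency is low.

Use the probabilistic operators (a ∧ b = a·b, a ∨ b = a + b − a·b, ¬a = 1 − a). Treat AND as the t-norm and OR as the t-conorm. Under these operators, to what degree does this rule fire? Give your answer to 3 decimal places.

0.006

firing strength: critical=0.76, ¬mild=1−0.74=0.26, ¬brief=1−0.97=0.03; AND[a·b] → w = 0.0059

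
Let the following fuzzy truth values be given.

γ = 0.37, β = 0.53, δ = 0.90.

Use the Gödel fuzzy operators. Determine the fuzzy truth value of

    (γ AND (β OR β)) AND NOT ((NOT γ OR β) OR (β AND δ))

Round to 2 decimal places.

0.37

β OR β = max(a, b) on (0.53, 0.53) = 0.53
γ AND (β OR β) = min(a, b) on (0.37, 0.53) = 0.37
NOT γ = 1 − 0.37 = 0.63
NOT γ OR β = max(a, b) on (0.63, 0.53) = 0.63
β AND δ = min(a, b) on (0.53, 0.90) = 0.53
(NOT γ OR β) OR (β AND δ) = max(a, b) on (0.63, 0.53) = 0.63
NOT ((NOT γ OR β) OR (β AND δ)) = 1 − 0.63 = 0.37
(γ AND (β OR β)) AND NOT ((NOT γ OR β) OR (β AND δ)) = min(a, b) on (0.37, 0.37) = 0.37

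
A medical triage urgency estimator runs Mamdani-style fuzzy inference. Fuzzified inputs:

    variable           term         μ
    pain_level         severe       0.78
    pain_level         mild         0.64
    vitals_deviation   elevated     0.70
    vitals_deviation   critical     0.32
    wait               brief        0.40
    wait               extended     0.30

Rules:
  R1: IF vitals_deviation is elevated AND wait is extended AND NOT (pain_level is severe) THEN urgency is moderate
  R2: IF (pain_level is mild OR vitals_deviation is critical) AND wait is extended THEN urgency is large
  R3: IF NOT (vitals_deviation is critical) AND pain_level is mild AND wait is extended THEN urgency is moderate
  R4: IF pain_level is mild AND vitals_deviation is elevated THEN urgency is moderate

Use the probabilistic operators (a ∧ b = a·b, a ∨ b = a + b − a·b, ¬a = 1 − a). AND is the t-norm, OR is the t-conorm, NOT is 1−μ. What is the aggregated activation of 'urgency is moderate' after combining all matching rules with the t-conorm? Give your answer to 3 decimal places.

R1: elevated=0.70, extended=0.30, ¬severe=1−0.78=0.22; AND[a·b] → w = 0.0462
R2: (mild=0.64 OR critical=0.32) = 0.7552; AND[a·b] with extended=0.30 → w = 0.2266
R3: ¬critical=1−0.32=0.68, mild=0.64, extended=0.30; AND[a·b] → w = 0.1306
R4: mild=0.64, elevated=0.70; AND[a·b] → w = 0.4480
Rules with consequent 'moderate': {R1, R3, R4} → strengths 0.0462, 0.1306, 0.4480
Aggregate via t-conorm [a + b − a·b]: 0.5422

0.542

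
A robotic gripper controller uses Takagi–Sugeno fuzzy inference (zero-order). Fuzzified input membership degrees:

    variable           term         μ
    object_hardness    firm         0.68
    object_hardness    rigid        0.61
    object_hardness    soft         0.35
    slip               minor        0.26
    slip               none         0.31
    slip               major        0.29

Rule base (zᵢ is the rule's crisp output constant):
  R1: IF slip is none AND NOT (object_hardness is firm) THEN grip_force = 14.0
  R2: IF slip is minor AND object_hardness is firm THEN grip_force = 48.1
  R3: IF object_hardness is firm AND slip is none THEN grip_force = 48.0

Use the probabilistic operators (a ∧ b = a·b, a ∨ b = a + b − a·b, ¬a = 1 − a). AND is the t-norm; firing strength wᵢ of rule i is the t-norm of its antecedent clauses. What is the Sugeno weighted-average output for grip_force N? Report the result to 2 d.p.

41.11

R1 (z=14.0): none=0.31, ¬firm=1−0.68=0.32; AND[a·b] → w = 0.0992
R2 (z=48.1): minor=0.26, firm=0.68; AND[a·b] → w = 0.1768
R3 (z=48.0): firm=0.68, none=0.31; AND[a·b] → w = 0.2108
Weighted average = (0.0992·14.0 + 0.1768·48.1 + 0.2108·48.0) / (0.0992 + 0.1768 + 0.2108)
  = 20.0113 / 0.4868 = 41.11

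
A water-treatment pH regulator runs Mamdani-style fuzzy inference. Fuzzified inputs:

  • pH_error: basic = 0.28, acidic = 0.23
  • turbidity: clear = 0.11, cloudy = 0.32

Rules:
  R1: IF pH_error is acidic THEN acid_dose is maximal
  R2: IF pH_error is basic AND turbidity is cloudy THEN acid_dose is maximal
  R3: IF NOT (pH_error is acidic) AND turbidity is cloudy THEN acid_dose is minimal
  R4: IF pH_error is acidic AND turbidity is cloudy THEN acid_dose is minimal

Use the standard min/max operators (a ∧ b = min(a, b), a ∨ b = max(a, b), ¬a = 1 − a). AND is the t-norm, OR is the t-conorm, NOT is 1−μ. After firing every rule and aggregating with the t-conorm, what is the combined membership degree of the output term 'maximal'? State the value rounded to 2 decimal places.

R1: acidic=0.23 → w = 0.23
R2: basic=0.28, cloudy=0.32; AND[min(a, b)] → w = 0.28
R3: ¬acidic=1−0.23=0.77, cloudy=0.32; AND[min(a, b)] → w = 0.32
R4: acidic=0.23, cloudy=0.32; AND[min(a, b)] → w = 0.23
Rules with consequent 'maximal': {R1, R2} → strengths 0.23, 0.28
Aggregate via t-conorm [max(a, b)]: 0.28

0.28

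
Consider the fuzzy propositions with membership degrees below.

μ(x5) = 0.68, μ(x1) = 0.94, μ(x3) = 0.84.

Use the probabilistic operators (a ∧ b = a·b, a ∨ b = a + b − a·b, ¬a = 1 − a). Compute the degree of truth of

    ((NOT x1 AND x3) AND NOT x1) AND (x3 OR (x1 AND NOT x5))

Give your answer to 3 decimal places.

NOT x1 = 1 − 0.9400 = 0.0600
NOT x1 AND x3 = a·b on (0.0600, 0.8400) = 0.0504
NOT x1 = 1 − 0.9400 = 0.0600
(NOT x1 AND x3) AND NOT x1 = a·b on (0.0504, 0.0600) = 0.0030
NOT x5 = 1 − 0.6800 = 0.3200
x1 AND NOT x5 = a·b on (0.9400, 0.3200) = 0.3008
x3 OR (x1 AND NOT x5) = a + b − a·b on (0.8400, 0.3008) = 0.8881
((NOT x1 AND x3) AND NOT x1) AND (x3 OR (x1 AND NOT x5)) = a·b on (0.0030, 0.8881) = 0.0027

0.003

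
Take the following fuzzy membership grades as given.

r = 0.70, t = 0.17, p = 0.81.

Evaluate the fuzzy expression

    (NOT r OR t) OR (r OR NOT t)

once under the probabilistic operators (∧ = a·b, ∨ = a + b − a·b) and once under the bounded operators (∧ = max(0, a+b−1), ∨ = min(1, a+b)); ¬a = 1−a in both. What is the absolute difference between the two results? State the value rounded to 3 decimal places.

0.030

Under probabilistic:
  NOT r = 1 − 0.7000 = 0.3000
  NOT r OR t = a + b − a·b on (0.3000, 0.1700) = 0.4190
  NOT t = 1 − 0.1700 = 0.8300
  r OR NOT t = a + b − a·b on (0.7000, 0.8300) = 0.9490
  (NOT r OR t) OR (r OR NOT t) = a + b − a·b on (0.4190, 0.9490) = 0.9704
  → value = 0.9704
Under bounded:
  NOT r = 1 − 0.70 = 0.30
  NOT r OR t = min(1, a+b) on (0.30, 0.17) = 0.47
  NOT t = 1 − 0.17 = 0.83
  r OR NOT t = min(1, a+b) on (0.70, 0.83) = 1.00
  (NOT r OR t) OR (r OR NOT t) = min(1, a+b) on (0.47, 1.00) = 1.00
  → value = 1.0000
|0.9704 − 1.0000| = 0.030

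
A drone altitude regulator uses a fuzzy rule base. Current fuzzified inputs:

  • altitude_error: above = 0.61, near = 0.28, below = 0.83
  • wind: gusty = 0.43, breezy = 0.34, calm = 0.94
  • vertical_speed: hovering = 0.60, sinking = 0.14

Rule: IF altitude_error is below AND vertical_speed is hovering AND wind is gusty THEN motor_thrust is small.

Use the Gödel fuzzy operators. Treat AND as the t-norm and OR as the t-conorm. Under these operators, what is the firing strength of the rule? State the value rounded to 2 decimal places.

firing strength: below=0.83, hovering=0.60, gusty=0.43; AND[min(a, b)] → w = 0.43

0.43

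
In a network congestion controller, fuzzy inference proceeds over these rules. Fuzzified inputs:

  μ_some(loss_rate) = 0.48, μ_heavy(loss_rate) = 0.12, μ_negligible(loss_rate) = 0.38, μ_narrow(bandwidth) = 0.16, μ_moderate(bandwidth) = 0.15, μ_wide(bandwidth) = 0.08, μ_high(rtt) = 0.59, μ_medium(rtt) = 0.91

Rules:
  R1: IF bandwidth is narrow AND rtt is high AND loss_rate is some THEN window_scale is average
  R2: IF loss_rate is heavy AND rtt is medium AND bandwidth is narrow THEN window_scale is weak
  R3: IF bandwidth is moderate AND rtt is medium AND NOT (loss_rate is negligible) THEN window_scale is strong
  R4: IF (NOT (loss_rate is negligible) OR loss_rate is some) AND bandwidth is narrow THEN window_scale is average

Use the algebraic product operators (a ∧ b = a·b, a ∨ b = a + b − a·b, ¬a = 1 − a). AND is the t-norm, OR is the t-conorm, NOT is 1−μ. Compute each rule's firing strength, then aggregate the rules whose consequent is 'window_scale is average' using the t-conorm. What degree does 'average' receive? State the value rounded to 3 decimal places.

R1: narrow=0.16, high=0.59, some=0.48; AND[a·b] → w = 0.0453
R2: heavy=0.12, medium=0.91, narrow=0.16; AND[a·b] → w = 0.0175
R3: moderate=0.15, medium=0.91, ¬negligible=1−0.38=0.62; AND[a·b] → w = 0.0846
R4: (¬negligible=1−0.38=0.62 OR some=0.48) = 0.8024; AND[a·b] with narrow=0.16 → w = 0.1284
Rules with consequent 'average': {R1, R4} → strengths 0.0453, 0.1284
Aggregate via t-conorm [a + b − a·b]: 0.1679

0.168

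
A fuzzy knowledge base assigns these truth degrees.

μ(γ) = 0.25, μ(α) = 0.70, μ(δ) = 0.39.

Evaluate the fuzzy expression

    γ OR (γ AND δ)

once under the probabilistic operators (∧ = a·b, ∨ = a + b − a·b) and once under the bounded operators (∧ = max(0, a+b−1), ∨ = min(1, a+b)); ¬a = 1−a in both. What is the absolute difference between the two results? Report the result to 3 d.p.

Under probabilistic:
  γ AND δ = a·b on (0.2500, 0.3900) = 0.0975
  γ OR (γ AND δ) = a + b − a·b on (0.2500, 0.0975) = 0.3231
  → value = 0.3231
Under bounded:
  γ AND δ = max(0, a+b−1) on (0.25, 0.39) = 0.00
  γ OR (γ AND δ) = min(1, a+b) on (0.25, 0.00) = 0.25
  → value = 0.2500
|0.3231 − 0.2500| = 0.073

0.073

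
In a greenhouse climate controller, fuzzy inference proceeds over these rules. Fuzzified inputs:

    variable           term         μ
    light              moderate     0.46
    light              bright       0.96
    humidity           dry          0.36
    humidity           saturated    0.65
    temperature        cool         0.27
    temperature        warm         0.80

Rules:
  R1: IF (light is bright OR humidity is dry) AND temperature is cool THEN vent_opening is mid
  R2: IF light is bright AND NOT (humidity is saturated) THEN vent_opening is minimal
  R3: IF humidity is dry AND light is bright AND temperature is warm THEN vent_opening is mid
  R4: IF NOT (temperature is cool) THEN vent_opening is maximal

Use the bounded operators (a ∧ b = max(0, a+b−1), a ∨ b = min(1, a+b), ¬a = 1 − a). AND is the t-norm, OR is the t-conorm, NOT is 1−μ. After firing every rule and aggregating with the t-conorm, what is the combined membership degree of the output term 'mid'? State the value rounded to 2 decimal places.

0.39

R1: (bright=0.96 OR dry=0.36) = 1.00; AND[max(0, a+b−1)] with cool=0.27 → w = 0.27
R2: bright=0.96, ¬saturated=1−0.65=0.35; AND[max(0, a+b−1)] → w = 0.31
R3: dry=0.36, bright=0.96, warm=0.80; AND[max(0, a+b−1)] → w = 0.12
R4: ¬cool=1−0.27=0.73 → w = 0.73
Rules with consequent 'mid': {R1, R3} → strengths 0.27, 0.12
Aggregate via t-conorm [min(1, a+b)]: 0.39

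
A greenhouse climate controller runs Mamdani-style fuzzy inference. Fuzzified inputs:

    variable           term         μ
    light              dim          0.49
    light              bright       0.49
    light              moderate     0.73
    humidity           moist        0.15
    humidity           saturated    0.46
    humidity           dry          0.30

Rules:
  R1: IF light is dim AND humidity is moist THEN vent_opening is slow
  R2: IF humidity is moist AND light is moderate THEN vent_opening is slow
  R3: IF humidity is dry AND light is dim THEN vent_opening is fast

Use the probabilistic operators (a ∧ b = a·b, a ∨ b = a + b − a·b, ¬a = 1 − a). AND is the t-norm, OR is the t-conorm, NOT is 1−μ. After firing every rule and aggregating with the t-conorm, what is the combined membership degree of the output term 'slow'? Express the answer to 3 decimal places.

R1: dim=0.49, moist=0.15; AND[a·b] → w = 0.0735
R2: moist=0.15, moderate=0.73; AND[a·b] → w = 0.1095
R3: dry=0.30, dim=0.49; AND[a·b] → w = 0.1470
Rules with consequent 'slow': {R1, R2} → strengths 0.0735, 0.1095
Aggregate via t-conorm [a + b − a·b]: 0.1750

0.175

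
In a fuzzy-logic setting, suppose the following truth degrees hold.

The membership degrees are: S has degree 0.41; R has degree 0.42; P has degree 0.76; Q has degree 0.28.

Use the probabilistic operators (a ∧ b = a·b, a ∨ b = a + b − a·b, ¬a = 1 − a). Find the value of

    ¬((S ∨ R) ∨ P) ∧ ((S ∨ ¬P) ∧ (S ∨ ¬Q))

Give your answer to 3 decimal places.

0.038

S ∨ R = a + b − a·b on (0.4100, 0.4200) = 0.6578
(S ∨ R) ∨ P = a + b − a·b on (0.6578, 0.7600) = 0.9179
¬((S ∨ R) ∨ P) = 1 − 0.9179 = 0.0821
¬P = 1 − 0.7600 = 0.2400
S ∨ ¬P = a + b − a·b on (0.4100, 0.2400) = 0.5516
¬Q = 1 − 0.2800 = 0.7200
S ∨ ¬Q = a + b − a·b on (0.4100, 0.7200) = 0.8348
(S ∨ ¬P) ∧ (S ∨ ¬Q) = a·b on (0.5516, 0.8348) = 0.4605
¬((S ∨ R) ∨ P) ∧ ((S ∨ ¬P) ∧ (S ∨ ¬Q)) = a·b on (0.0821, 0.4605) = 0.0378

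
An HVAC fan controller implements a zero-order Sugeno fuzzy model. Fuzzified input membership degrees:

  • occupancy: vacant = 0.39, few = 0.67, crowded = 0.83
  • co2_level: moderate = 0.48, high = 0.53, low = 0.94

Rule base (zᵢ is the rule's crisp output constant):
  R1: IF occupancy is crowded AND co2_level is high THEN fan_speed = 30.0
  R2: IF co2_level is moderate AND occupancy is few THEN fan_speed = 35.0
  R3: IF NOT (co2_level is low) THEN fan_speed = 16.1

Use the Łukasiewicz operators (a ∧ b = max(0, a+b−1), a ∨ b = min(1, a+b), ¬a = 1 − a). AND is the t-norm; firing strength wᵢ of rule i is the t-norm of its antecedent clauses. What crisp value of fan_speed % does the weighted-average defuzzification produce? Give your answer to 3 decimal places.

R1 (z=30.0): crowded=0.83, high=0.53; AND[max(0, a+b−1)] → w = 0.36
R2 (z=35.0): moderate=0.48, few=0.67; AND[max(0, a+b−1)] → w = 0.15
R3 (z=16.1): ¬low=1−0.94=0.06 → w = 0.06
Weighted average = (0.36·30.0 + 0.15·35.0 + 0.06·16.1) / (0.36 + 0.15 + 0.06)
  = 17.0160 / 0.5700 = 29.853

29.853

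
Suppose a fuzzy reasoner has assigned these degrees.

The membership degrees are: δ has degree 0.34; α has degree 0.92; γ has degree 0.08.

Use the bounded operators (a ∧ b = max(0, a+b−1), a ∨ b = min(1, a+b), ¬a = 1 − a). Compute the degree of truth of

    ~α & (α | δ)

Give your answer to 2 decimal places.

~α = 1 − 0.92 = 0.08
α | δ = min(1, a+b) on (0.92, 0.34) = 1.00
~α & (α | δ) = max(0, a+b−1) on (0.08, 1.00) = 0.08

0.08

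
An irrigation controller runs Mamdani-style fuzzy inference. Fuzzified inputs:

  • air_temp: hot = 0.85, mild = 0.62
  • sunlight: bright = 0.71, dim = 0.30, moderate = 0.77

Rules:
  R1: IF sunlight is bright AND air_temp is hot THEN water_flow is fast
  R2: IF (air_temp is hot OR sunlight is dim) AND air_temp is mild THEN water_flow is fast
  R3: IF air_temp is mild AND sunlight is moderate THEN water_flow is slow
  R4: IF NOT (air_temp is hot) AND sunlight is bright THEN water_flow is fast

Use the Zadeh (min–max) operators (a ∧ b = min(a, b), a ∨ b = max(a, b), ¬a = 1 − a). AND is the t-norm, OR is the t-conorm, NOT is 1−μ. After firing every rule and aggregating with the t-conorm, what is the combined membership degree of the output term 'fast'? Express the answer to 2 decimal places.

R1: bright=0.71, hot=0.85; AND[min(a, b)] → w = 0.71
R2: (hot=0.85 OR dim=0.30) = 0.85; AND[min(a, b)] with mild=0.62 → w = 0.62
R3: mild=0.62, moderate=0.77; AND[min(a, b)] → w = 0.62
R4: ¬hot=1−0.85=0.15, bright=0.71; AND[min(a, b)] → w = 0.15
Rules with consequent 'fast': {R1, R2, R4} → strengths 0.71, 0.62, 0.15
Aggregate via t-conorm [max(a, b)]: 0.71

0.71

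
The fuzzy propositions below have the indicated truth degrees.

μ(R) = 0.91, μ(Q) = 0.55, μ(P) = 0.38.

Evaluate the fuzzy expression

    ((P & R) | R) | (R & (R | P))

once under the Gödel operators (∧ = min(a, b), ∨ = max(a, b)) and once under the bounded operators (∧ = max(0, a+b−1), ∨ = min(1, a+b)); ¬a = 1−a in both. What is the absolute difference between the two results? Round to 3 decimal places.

Under Gödel:
  P & R = min(a, b) on (0.38, 0.91) = 0.38
  (P & R) | R = max(a, b) on (0.38, 0.91) = 0.91
  R | P = max(a, b) on (0.91, 0.38) = 0.91
  R & (R | P) = min(a, b) on (0.91, 0.91) = 0.91
  ((P & R) | R) | (R & (R | P)) = max(a, b) on (0.91, 0.91) = 0.91
  → value = 0.9100
Under bounded:
  P & R = max(0, a+b−1) on (0.38, 0.91) = 0.29
  (P & R) | R = min(1, a+b) on (0.29, 0.91) = 1.00
  R | P = min(1, a+b) on (0.91, 0.38) = 1.00
  R & (R | P) = max(0, a+b−1) on (0.91, 1.00) = 0.91
  ((P & R) | R) | (R & (R | P)) = min(1, a+b) on (1.00, 0.91) = 1.00
  → value = 1.0000
|0.9100 − 1.0000| = 0.090

0.090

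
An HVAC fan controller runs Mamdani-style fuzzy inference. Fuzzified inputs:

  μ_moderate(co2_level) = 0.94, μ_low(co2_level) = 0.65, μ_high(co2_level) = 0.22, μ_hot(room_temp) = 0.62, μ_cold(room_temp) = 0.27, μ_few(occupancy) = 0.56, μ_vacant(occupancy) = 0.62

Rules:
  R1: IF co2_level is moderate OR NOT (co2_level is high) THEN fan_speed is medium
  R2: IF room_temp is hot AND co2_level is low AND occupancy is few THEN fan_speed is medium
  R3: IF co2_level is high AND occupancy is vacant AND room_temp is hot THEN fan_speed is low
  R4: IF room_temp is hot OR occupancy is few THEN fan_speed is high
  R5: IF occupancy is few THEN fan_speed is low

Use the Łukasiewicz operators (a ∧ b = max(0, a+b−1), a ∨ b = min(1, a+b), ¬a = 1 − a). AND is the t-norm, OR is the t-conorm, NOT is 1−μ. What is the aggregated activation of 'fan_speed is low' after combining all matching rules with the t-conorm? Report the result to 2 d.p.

0.56

R1: moderate=0.94, ¬high=1−0.22=0.78; OR[min(1, a+b)] → w = 1.00
R2: hot=0.62, low=0.65, few=0.56; AND[max(0, a+b−1)] → w = 0.00
R3: high=0.22, vacant=0.62, hot=0.62; AND[max(0, a+b−1)] → w = 0.00
R4: hot=0.62, few=0.56; OR[min(1, a+b)] → w = 1.00
R5: few=0.56 → w = 0.56
Rules with consequent 'low': {R3, R5} → strengths 0.00, 0.56
Aggregate via t-conorm [min(1, a+b)]: 0.56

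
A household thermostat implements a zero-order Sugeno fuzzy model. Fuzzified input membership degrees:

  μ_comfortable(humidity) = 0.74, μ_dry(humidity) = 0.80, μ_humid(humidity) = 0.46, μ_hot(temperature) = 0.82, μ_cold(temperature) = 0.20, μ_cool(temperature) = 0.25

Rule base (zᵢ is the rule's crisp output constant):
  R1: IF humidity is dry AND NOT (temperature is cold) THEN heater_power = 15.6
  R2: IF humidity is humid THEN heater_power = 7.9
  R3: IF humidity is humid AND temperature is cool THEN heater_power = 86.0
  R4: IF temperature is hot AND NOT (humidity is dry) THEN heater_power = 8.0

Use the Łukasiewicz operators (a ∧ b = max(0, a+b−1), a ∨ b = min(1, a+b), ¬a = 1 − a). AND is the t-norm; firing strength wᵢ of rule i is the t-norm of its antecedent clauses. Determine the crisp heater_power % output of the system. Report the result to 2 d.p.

R1 (z=15.6): dry=0.80, ¬cold=1−0.20=0.80; AND[max(0, a+b−1)] → w = 0.60
R2 (z=7.9): humid=0.46 → w = 0.46
R3 (z=86.0): humid=0.46, cool=0.25; AND[max(0, a+b−1)] → w = 0.00
R4 (z=8.0): hot=0.82, ¬dry=1−0.80=0.20; AND[max(0, a+b−1)] → w = 0.02
Weighted average = (0.60·15.6 + 0.46·7.9 + 0.00·86.0 + 0.02·8.0) / (0.60 + 0.46 + 0.00 + 0.02)
  = 13.1540 / 1.0800 = 12.18

12.18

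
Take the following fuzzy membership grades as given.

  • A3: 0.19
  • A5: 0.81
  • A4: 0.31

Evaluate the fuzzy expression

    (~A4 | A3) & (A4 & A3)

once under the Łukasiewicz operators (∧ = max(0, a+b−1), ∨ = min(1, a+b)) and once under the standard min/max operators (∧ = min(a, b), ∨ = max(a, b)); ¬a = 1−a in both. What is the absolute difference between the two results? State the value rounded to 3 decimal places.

0.190

Under Łukasiewicz:
  ~A4 = 1 − 0.31 = 0.69
  ~A4 | A3 = min(1, a+b) on (0.69, 0.19) = 0.88
  A4 & A3 = max(0, a+b−1) on (0.31, 0.19) = 0.00
  (~A4 | A3) & (A4 & A3) = max(0, a+b−1) on (0.88, 0.00) = 0.00
  → value = 0.0000
Under standard min/max:
  ~A4 = 1 − 0.31 = 0.69
  ~A4 | A3 = max(a, b) on (0.69, 0.19) = 0.69
  A4 & A3 = min(a, b) on (0.31, 0.19) = 0.19
  (~A4 | A3) & (A4 & A3) = min(a, b) on (0.69, 0.19) = 0.19
  → value = 0.1900
|0.0000 − 0.1900| = 0.190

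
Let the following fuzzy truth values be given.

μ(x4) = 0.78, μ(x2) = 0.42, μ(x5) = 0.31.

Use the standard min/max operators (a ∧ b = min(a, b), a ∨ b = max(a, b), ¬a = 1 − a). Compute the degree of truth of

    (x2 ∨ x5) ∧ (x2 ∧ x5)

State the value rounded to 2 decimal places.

x2 ∨ x5 = max(a, b) on (0.42, 0.31) = 0.42
x2 ∧ x5 = min(a, b) on (0.42, 0.31) = 0.31
(x2 ∨ x5) ∧ (x2 ∧ x5) = min(a, b) on (0.42, 0.31) = 0.31

0.31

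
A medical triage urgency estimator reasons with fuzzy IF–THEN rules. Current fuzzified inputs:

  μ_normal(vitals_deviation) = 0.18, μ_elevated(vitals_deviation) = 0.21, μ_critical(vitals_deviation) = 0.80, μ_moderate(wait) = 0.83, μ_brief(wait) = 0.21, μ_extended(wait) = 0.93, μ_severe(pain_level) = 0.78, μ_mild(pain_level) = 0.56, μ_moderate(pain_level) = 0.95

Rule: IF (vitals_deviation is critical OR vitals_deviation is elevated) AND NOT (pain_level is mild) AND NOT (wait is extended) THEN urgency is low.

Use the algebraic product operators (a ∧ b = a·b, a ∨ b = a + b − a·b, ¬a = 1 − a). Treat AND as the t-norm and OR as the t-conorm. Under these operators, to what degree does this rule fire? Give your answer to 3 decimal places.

0.026

firing strength: (critical=0.80 OR elevated=0.21) = 0.8420; AND[a·b] with ¬mild=1−0.56=0.44, ¬extended=1−0.93=0.07 → w = 0.0259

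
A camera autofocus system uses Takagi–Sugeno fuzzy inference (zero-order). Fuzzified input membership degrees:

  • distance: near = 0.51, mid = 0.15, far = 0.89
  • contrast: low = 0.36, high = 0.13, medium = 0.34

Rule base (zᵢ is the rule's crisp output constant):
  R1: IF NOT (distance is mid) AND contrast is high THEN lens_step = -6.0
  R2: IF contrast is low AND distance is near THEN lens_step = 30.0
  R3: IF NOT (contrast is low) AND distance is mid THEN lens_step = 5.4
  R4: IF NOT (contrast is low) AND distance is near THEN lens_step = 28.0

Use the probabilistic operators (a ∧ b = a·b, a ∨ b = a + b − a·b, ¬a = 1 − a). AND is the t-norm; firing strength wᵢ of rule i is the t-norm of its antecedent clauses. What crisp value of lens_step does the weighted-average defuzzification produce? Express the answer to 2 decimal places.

20.24

R1 (z=-6.0): ¬mid=1−0.15=0.85, high=0.13; AND[a·b] → w = 0.1105
R2 (z=30.0): low=0.36, near=0.51; AND[a·b] → w = 0.1836
R3 (z=5.4): ¬low=1−0.36=0.64, mid=0.15; AND[a·b] → w = 0.0960
R4 (z=28.0): ¬low=1−0.36=0.64, near=0.51; AND[a·b] → w = 0.3264
Weighted average = (0.1105·-6.0 + 0.1836·30.0 + 0.0960·5.4 + 0.3264·28.0) / (0.1105 + 0.1836 + 0.0960 + 0.3264)
  = 14.5026 / 0.7165 = 20.24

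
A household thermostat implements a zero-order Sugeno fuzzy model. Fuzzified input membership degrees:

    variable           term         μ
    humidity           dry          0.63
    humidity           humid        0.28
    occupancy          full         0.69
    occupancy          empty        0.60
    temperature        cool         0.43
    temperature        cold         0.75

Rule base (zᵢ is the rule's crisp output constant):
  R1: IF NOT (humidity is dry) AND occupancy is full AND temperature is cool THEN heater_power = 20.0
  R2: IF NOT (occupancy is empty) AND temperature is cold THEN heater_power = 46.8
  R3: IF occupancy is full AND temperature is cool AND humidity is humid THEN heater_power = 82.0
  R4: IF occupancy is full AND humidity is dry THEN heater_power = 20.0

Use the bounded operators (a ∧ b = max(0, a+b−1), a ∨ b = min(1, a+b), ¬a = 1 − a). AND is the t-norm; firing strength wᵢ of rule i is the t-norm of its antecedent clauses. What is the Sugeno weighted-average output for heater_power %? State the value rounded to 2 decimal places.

28.55

R1 (z=20.0): ¬dry=1−0.63=0.37, full=0.69, cool=0.43; AND[max(0, a+b−1)] → w = 0.00
R2 (z=46.8): ¬empty=1−0.60=0.40, cold=0.75; AND[max(0, a+b−1)] → w = 0.15
R3 (z=82.0): full=0.69, cool=0.43, humid=0.28; AND[max(0, a+b−1)] → w = 0.00
R4 (z=20.0): full=0.69, dry=0.63; AND[max(0, a+b−1)] → w = 0.32
Weighted average = (0.00·20.0 + 0.15·46.8 + 0.00·82.0 + 0.32·20.0) / (0.00 + 0.15 + 0.00 + 0.32)
  = 13.4200 / 0.4700 = 28.55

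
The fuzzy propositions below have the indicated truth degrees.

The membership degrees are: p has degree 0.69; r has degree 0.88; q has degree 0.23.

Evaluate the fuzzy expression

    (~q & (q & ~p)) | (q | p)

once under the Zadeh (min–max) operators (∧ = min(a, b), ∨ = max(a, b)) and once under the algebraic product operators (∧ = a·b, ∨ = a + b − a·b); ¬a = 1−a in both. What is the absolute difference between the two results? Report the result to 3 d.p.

Under Zadeh (min–max):
  ~q = 1 − 0.23 = 0.77
  ~p = 1 − 0.69 = 0.31
  q & ~p = min(a, b) on (0.23, 0.31) = 0.23
  ~q & (q & ~p) = min(a, b) on (0.77, 0.23) = 0.23
  q | p = max(a, b) on (0.23, 0.69) = 0.69
  (~q & (q & ~p)) | (q | p) = max(a, b) on (0.23, 0.69) = 0.69
  → value = 0.6900
Under algebraic product:
  ~q = 1 − 0.2300 = 0.7700
  ~p = 1 − 0.6900 = 0.3100
  q & ~p = a·b on (0.2300, 0.3100) = 0.0713
  ~q & (q & ~p) = a·b on (0.7700, 0.0713) = 0.0549
  q | p = a + b − a·b on (0.2300, 0.6900) = 0.7613
  (~q & (q & ~p)) | (q | p) = a + b − a·b on (0.0549, 0.7613) = 0.7744
  → value = 0.7744
|0.6900 − 0.7744| = 0.084

0.084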